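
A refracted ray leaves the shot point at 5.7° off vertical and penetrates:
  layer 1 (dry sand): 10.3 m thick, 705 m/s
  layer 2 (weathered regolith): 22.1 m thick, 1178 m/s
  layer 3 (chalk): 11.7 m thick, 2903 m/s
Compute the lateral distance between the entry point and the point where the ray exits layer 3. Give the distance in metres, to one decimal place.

10.0 m

Apply Snell's law at each interface; in layer i the horizontal offset is hᵢ·tan θᵢ.
Layer 1: θ = 5.70°; offset = 10.3·tan 5.70° = 1.028 m.
Layer 2: sin θ = 1178·sin 5.7°/705 = 0.1660, θ = 9.55°; offset = 22.1·tan 9.55° = 3.719 m.
Layer 3: sin θ = 2903·sin 5.7°/705 = 0.4090, θ = 24.14°; offset = 11.7·tan 24.14° = 5.244 m.
Σ offsets = 9.991 m.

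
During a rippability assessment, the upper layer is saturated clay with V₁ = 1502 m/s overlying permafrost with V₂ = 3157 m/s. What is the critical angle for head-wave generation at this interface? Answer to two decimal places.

28.41°

At critical incidence the refracted ray runs along the interface (θ₂ = 90°), so sin θ_c = V₁/V₂.
θ_c = arcsin(1502/3157) = arcsin 0.4758 = 28.41°.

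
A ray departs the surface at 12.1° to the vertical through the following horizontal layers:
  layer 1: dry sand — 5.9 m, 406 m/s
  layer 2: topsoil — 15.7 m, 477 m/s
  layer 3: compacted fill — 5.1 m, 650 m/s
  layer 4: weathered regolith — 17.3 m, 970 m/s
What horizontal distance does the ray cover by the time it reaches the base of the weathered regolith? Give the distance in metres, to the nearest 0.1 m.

17.1 m

Apply Snell's law at each interface; in layer i the horizontal offset is hᵢ·tan θᵢ.
Layer 1: θ = 12.10°; offset = 5.9·tan 12.10° = 1.265 m.
Layer 2: sin θ = 477·sin 12.1°/406 = 0.2463, θ = 14.26°; offset = 15.7·tan 14.26° = 3.989 m.
Layer 3: sin θ = 650·sin 12.1°/406 = 0.3356, θ = 19.61°; offset = 5.1·tan 19.61° = 1.817 m.
Layer 4: sin θ = 970·sin 12.1°/406 = 0.5008, θ = 30.05°; offset = 17.3·tan 30.05° = 10.010 m.
Σ offsets = 17.081 m.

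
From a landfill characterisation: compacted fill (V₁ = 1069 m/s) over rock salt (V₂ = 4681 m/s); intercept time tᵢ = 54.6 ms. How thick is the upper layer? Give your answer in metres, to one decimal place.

30.0 m

h = tᵢ·V₁·V₂ / (2·√(V₂²−V₁²)).
√(V₂²−V₁²) = √(4681² − 1069²) = 4557.3 m/s.
h = 0.0546 s × 1069 × 4681 / (2 × 4557.3) = 29.98 m.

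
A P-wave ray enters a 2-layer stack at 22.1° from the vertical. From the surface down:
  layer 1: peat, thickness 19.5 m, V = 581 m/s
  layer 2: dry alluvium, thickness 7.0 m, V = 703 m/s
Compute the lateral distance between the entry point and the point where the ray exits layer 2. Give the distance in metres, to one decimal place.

Ray parameter p = sin 22.1° / 581 m/s = 6.4755e-04 s/m.
Layer 1: θ = 22.10°; offset = 19.5·tan 22.10° = 7.918 m.
Layer 2: sin θ = p·703 = 0.4552 → θ = 27.08°; offset = 7.0·tan 27.08° = 3.579 m.
Σ offsets = 11.497 m.

11.5 m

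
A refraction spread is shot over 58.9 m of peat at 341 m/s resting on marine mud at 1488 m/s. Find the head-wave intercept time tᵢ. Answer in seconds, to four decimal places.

tᵢ = 2h·√(V₂²−V₁²)/(V₁V₂).
√(V₂²−V₁²) = √(1488²−341²) = 1448.4 m/s.
tᵢ = 2·58.9·1448.4/(341·1488) = 0.33626 s.

0.3363 s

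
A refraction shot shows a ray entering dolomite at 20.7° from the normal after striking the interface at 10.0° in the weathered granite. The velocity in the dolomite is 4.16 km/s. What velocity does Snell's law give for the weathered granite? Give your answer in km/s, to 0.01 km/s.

2.04 km/s

Snell's law: sin 10.0°/V₁ = sin 20.7°/V₂.
V₁ = V₂·sin 10.0°/sin 20.7° = 4.16 × 0.4913 = 2.04 km/s.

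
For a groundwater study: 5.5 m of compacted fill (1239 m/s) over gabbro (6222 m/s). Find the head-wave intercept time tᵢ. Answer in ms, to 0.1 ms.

8.7 ms

tᵢ = 2h·√(V₂²−V₁²)/(V₁V₂).
√(V₂²−V₁²) = √(6222²−1239²) = 6097.4 m/s.
tᵢ = 2·5.5·6097.4/(1239·6222) = 0.00870 s.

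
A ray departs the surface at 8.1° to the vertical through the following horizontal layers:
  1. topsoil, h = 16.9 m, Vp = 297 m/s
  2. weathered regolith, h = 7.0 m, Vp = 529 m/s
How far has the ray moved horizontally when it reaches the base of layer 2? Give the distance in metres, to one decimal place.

4.2 m

Ray parameter p = sin 8.1° / 297 m/s = 4.7441e-04 s/m.
Layer 1: θ = 8.10°; offset = 16.9·tan 8.10° = 2.405 m.
Layer 2: sin θ = p·529 = 0.2510 → θ = 14.53°; offset = 7.0·tan 14.53° = 1.815 m.
Σ offsets = 4.220 m.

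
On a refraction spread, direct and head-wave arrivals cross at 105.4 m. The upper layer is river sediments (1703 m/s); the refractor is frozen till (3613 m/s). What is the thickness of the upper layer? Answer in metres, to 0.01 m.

x_cross = 2h·√((V₂+V₁)/(V₂−V₁)) → h = x_cross / (2·√((V₂+V₁)/(V₂−V₁))).
√((V₂+V₁)/(V₂−V₁)) = √((3613+1703)/(3613−1703)) = 1.6683.
h = 105.4 / (2·1.6683) = 31.59 m.

31.59 m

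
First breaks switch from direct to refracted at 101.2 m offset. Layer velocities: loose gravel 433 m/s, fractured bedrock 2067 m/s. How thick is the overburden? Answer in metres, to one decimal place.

40.9 m

x_cross = 2h·√((V₂+V₁)/(V₂−V₁)) → h = x_cross / (2·√((V₂+V₁)/(V₂−V₁))).
√((V₂+V₁)/(V₂−V₁)) = √((2067+433)/(2067−433)) = 1.2369.
h = 101.2 / (2·1.2369) = 40.91 m.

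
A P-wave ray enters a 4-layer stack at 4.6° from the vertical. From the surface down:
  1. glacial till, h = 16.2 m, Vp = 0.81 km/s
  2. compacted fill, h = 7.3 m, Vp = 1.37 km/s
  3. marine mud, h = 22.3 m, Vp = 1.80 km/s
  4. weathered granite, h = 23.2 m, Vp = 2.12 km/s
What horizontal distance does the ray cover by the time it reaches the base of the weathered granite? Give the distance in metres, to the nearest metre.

11 m

Ray parameter p = sin 4.6° / 0.81 km/s = 9.9011e-02 s/km.
Layer 1: θ = 4.60°; offset = 16.2·tan 4.60° = 1.303 m.
Layer 2: sin θ = p·1.37 = 0.1356 → θ = 7.80°; offset = 7.3·tan 7.80° = 0.999 m.
Layer 3: sin θ = p·1.80 = 0.1782 → θ = 10.27°; offset = 22.3·tan 10.27° = 4.039 m.
Layer 4: sin θ = p·2.12 = 0.2099 → θ = 12.12°; offset = 23.2·tan 12.12° = 4.981 m.
Total horizontal offset = 11.323 m.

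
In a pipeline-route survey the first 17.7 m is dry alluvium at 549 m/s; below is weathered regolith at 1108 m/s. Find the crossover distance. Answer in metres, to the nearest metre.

x_cross = 2h·√((V₂+V₁)/(V₂−V₁)).
(V₂+V₁)/(V₂−V₁) = (1108+549)/(1108−549) = 2.9642; √ = 1.7217.
x_cross = 2·17.7·1.7217 = 60.95 m.

61 m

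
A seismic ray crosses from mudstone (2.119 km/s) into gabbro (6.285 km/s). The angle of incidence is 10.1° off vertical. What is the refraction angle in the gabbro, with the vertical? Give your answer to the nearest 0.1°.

31.3°

Snell's law: sin θ₂ = (V₂/V₁)·sin θ₁ = (6.285/2.119)·sin 10.1° = 0.5201.
θ₂ = sin⁻¹(0.5201) = 31.34° (from vertical).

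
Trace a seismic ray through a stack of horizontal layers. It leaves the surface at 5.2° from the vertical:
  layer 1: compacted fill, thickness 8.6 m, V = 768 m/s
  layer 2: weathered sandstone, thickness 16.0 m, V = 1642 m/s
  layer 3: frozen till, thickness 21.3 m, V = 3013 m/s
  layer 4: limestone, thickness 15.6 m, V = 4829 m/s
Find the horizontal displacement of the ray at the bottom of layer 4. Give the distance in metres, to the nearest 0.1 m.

p = sin θ₁/V₁ = sin 5.2°/768 = 1.1801e-04 s/m is conserved through the stack.
Layer 1: θ = 5.20°; offset = 8.6·tan 5.20° = 0.783 m.
Layer 2: sin θ = p·1642 = 0.1938 → θ = 11.17°; offset = 16.0·tan 11.17° = 3.160 m.
Layer 3: sin θ = p·3013 = 0.3556 → θ = 20.83°; offset = 21.3·tan 20.83° = 8.103 m.
Layer 4: sin θ = p·4829 = 0.5699 → θ = 34.74°; offset = 15.6·tan 34.74° = 10.819 m.
Total horizontal offset = 22.865 m.

22.9 m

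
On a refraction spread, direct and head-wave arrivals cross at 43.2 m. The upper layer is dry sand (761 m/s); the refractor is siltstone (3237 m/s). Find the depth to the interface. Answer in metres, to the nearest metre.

h = (x_cross/2)·√((V₂−V₁)/(V₂+V₁)).
(V₂−V₁)/(V₂+V₁) = (3237−761)/(3237+761) = 0.6193; √ = 0.7870.
h = (43.2/2)·0.7870 = 17.00 m.

17 m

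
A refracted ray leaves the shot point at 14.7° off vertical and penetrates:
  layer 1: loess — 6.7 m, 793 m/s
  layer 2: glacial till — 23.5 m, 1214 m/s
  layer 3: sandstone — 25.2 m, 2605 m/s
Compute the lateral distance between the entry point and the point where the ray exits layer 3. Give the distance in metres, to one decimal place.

Ray parameter p = sin 14.7° / 793 m/s = 3.2000e-04 s/m.
Layer 1: θ = 14.70°; offset = 6.7·tan 14.70° = 1.758 m.
Layer 2: sin θ = p·1214 = 0.3885 → θ = 22.86°; offset = 23.5·tan 22.86° = 9.907 m.
Layer 3: sin θ = p·2605 = 0.8336 → θ = 56.47°; offset = 25.2·tan 56.47° = 38.029 m.
Total horizontal offset = 49.694 m.

49.7 m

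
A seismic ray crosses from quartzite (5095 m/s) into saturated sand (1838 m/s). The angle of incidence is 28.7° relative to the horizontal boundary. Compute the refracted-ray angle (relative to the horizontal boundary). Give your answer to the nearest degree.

72°

Angle from the normal: 90° − 28.7° = 61.3°.
sin θ₁/V₁ = sin θ₂/V₂ ⇒ sin θ₂ = 1838·sin 61.3°/5095 = 1838·0.8771/5095 = 0.3164.
θ₂ = sin⁻¹(0.3164) = 18.45° (from vertical).
From the interface: 90° − 18.45° = 71.55°.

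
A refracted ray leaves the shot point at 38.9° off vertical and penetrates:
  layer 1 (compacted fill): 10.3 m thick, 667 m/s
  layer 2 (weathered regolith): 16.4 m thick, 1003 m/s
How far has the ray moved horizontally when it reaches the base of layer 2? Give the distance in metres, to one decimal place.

55.4 m

Ray parameter p = sin 38.9° / 667 m/s = 9.4147e-04 s/m.
Layer 1: θ = 38.90°; offset = 10.3·tan 38.90° = 8.311 m.
Layer 2: sin θ = p·1003 = 0.9443 → θ = 70.79°; offset = 16.4·tan 70.79° = 47.058 m.
Σ offsets = 55.369 m.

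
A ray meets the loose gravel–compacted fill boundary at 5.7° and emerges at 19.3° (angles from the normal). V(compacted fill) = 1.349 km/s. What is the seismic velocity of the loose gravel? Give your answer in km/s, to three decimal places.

0.405 km/s

sin 5.7° = 0.0993; sin 19.3° = 0.3305.
V₁ = V₂·(sin θ₁/sin θ₂) = 1.349·(0.0993/0.3305) = 0.405 km/s.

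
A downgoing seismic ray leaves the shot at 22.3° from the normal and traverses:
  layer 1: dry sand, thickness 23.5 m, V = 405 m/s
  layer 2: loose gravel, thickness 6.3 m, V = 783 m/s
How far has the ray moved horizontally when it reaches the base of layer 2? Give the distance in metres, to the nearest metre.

Ray parameter p = sin 22.3° / 405 m/s = 9.3693e-04 s/m.
Layer 1: θ = 22.30°; offset = 23.5·tan 22.30° = 9.638 m.
Layer 2: sin θ = p·783 = 0.7336 → θ = 47.19°; offset = 6.3·tan 47.19° = 6.801 m.
Σ offsets = 16.439 m.

16 m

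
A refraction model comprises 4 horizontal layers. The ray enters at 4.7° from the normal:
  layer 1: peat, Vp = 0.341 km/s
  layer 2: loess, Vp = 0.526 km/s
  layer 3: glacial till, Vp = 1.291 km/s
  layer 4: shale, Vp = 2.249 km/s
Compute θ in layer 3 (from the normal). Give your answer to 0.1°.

18.1°

Snell's law across each interface conserves sin θ / V, so sin θ_3 = V_3·sin θ₁/V₁.
sin θ_3 = 1.291 × sin 4.7° / 0.341 = 0.3102.
θ_3 = arcsin 0.3102 = 18.07°.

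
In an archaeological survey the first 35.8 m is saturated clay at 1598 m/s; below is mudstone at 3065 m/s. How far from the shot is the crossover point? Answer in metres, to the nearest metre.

x_cross = 2h·√((V₂+V₁)/(V₂−V₁)).
(V₂+V₁)/(V₂−V₁) = (3065+1598)/(3065−1598) = 3.1786; √ = 1.7829.
x_cross = 2·35.8·1.7829 = 127.65 m.

128 m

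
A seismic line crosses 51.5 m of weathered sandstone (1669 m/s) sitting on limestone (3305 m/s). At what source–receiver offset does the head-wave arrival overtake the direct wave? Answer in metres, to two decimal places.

θ_c = arcsin(1669/3305) = 30.33°, so cos θ_c = 0.8631 and tᵢ = 2h cos θ_c/V₁ = 0.0533 s.
At crossover x/V₁ = x/V₂ + tᵢ ⇒ x = tᵢ/(1/V₁ − 1/V₂) = 0.05327/(5.9916e-04 − 3.0257e-04) = 179.60 m.

179.60 m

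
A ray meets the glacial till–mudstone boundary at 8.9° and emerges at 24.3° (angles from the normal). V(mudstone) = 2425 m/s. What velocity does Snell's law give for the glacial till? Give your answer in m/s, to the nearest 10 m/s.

Snell's law: sin 8.9°/V₁ = sin 24.3°/V₂.
V₁ = V₂·sin 8.9°/sin 24.3° = 2425 × 0.3760 = 911.69 m/s.

910 m/s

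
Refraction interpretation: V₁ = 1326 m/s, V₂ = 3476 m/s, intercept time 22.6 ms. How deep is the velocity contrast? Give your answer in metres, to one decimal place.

16.2 m

θ_c = arcsin(1326/3476) = 22.42°; cos θ_c = 0.9244.
tᵢ = 2h cos θ_c/V₁ ⇒ h = tᵢ·V₁/(2 cos θ_c) = 0.0226·1326/(2·0.9244) = 16.21 m.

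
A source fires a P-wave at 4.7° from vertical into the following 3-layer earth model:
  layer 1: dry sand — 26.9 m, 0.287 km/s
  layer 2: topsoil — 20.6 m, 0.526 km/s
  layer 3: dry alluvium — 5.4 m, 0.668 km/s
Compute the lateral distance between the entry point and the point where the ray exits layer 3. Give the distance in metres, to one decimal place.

p = sin θ₁/V₁ = sin 4.7°/0.287 = 2.8550e-01 s/km is conserved through the stack.
Layer 1: θ = 4.70°; offset = 26.9·tan 4.70° = 2.212 m.
Layer 2: sin θ = p·0.526 = 0.1502 → θ = 8.64°; offset = 20.6·tan 8.64° = 3.129 m.
Layer 3: sin θ = p·0.668 = 0.1907 → θ = 10.99°; offset = 5.4·tan 10.99° = 1.049 m.
Total horizontal offset = 6.390 m.

6.4 m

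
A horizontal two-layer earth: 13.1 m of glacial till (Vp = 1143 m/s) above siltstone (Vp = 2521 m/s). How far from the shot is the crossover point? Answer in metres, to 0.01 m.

42.72 m

θ_c = arcsin(1143/2521) = 26.96°, so cos θ_c = 0.8913 and tᵢ = 2h cos θ_c/V₁ = 0.0204 s.
At crossover x/V₁ = x/V₂ + tᵢ ⇒ x = tᵢ/(1/V₁ − 1/V₂) = 0.02043/(8.7489e-04 − 3.9667e-04) = 42.72 m.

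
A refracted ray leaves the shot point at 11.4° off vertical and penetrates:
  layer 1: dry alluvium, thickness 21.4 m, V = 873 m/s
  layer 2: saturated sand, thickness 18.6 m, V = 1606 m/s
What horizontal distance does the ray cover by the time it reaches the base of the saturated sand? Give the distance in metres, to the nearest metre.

12 m

p = sin θ₁/V₁ = sin 11.4°/873 = 2.2641e-04 s/m is conserved through the stack.
Layer 1: θ = 11.40°; offset = 21.4·tan 11.40° = 4.315 m.
Layer 2: sin θ = p·1606 = 0.3636 → θ = 21.32°; offset = 18.6·tan 21.32° = 7.260 m.
Total horizontal offset = 11.575 m.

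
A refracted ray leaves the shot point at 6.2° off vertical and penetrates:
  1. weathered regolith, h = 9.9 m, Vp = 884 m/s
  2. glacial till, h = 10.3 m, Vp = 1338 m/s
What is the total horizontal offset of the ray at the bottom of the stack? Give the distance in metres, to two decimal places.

Ray parameter p = sin 6.2° / 884 m/s = 1.2217e-04 s/m.
Layer 1: θ = 6.20°; offset = 9.9·tan 6.20° = 1.0755 m.
Layer 2: sin θ = p·1338 = 0.1635 → θ = 9.41°; offset = 10.3·tan 9.41° = 1.7066 m.
Σ offsets = 2.7821 m.

2.78 m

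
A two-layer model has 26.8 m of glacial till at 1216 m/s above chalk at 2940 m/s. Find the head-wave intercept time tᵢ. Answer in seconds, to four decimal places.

θ_c = arcsin(V₁/V₂) = arcsin(1216/2940) = 24.43°; cos θ_c = 0.9105.
tᵢ = 2h·cos θ_c / V₁ = 2·26.8·0.9105 / 1216 = 0.04013 s.

0.0401 s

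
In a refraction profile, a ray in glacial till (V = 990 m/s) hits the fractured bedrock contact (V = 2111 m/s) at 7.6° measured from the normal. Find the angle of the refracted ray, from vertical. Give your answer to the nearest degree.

sin θ₁/V₁ = sin θ₂/V₂ ⇒ sin θ₂ = 2111·sin 7.6°/990 = 2111·0.1323/990 = 0.2820.
θ₂ = arcsin 0.2820 = 16.38° from the normal.

16°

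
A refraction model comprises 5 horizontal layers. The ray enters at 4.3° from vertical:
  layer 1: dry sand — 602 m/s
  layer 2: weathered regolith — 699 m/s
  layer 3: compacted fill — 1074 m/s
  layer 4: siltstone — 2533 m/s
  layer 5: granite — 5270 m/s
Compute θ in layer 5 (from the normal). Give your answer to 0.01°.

Ray parameter p = sin 4.3° / 602 = 1.2455e-04 s/m.
sin θ_5 = p·V_5 = 1.2455e-04 × 5270 = 0.6564.
θ_5 = arcsin 0.6564 = 41.02°.

41.02°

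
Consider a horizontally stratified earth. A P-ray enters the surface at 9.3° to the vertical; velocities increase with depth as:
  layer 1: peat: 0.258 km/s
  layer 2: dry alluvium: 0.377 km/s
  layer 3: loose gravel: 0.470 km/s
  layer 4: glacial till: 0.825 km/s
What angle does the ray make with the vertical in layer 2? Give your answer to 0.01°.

Snell's law across each interface conserves sin θ / V, so sin θ_2 = V_2·sin θ₁/V₁.
sin θ_2 = 0.377 × sin 9.3° / 0.258 = 0.2361.
θ_2 = arcsin 0.2361 = 13.66°.

13.66°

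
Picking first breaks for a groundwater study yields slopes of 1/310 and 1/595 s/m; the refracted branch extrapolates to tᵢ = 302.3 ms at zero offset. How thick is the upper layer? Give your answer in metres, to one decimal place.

54.9 m

θ_c = arcsin(310/595) = 31.40°; cos θ_c = 0.8536.
tᵢ = 2h cos θ_c/V₁ ⇒ h = tᵢ·V₁/(2 cos θ_c) = 0.3023·310/(2·0.8536) = 54.90 m.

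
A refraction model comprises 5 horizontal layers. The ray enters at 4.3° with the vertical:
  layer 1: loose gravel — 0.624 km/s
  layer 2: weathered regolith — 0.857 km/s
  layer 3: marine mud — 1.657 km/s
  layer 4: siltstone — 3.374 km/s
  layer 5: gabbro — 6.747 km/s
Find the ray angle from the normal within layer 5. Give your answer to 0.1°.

54.2°

Ray parameter p = sin 4.3° / 0.624 = 1.2016e-01 s/km.
sin θ_5 = p·V_5 = 1.2016e-01 × 6.747 = 0.8107.
θ_5 = 54.17° from the vertical.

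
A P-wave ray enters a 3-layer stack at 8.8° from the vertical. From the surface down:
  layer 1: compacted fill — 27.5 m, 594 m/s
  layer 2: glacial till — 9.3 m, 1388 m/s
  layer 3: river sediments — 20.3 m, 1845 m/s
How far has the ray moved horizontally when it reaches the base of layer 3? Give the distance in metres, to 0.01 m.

18.78 m

Ray parameter p = sin 8.8° / 594 m/s = 2.5755e-04 s/m.
Layer 1: θ = 8.80°; offset = 27.5·tan 8.80° = 4.2572 m.
Layer 2: sin θ = p·1388 = 0.3575 → θ = 20.95°; offset = 9.3·tan 20.95° = 3.5598 m.
Layer 3: sin θ = p·1845 = 0.4752 → θ = 28.37°; offset = 20.3·tan 28.37° = 10.9630 m.
Summing the layer offsets gives 18.7801 m.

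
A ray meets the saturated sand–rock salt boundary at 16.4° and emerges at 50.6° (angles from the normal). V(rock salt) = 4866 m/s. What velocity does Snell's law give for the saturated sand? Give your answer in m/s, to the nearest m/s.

1778 m/s

Snell's law: sin 16.4°/V₁ = sin 50.6°/V₂.
V₁ = V₂·sin 16.4°/sin 50.6° = 4866 × 0.3654 = 1777.94 m/s.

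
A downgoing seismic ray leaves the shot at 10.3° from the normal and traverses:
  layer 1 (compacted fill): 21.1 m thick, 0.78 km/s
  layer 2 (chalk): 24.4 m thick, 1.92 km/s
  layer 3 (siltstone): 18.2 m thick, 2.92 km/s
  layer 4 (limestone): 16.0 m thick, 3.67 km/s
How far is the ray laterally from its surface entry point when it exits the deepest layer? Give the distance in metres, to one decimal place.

Apply Snell's law at each interface; in layer i the horizontal offset is hᵢ·tan θᵢ.
Layer 1: θ = 10.30°; offset = 21.1·tan 10.30° = 3.835 m.
Layer 2: sin θ = 1.92·sin 10.3°/0.78 = 0.4401, θ = 26.11°; offset = 24.4·tan 26.11° = 11.960 m.
Layer 3: sin θ = 2.92·sin 10.3°/0.78 = 0.6694, θ = 42.02°; offset = 18.2·tan 42.02° = 16.398 m.
Layer 4: sin θ = 3.67·sin 10.3°/0.78 = 0.8413, θ = 57.28°; offset = 16.0·tan 57.28° = 24.900 m.
Total horizontal offset = 57.092 m.

57.1 m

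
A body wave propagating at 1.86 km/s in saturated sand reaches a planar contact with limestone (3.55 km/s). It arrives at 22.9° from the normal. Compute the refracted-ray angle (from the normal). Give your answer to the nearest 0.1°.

48.0°

Snell's law: sin θ₂ = (V₂/V₁)·sin θ₁ = (3.55/1.86)·sin 22.9° = 0.7427.
θ₂ = sin⁻¹(0.7427) = 47.96° (from vertical).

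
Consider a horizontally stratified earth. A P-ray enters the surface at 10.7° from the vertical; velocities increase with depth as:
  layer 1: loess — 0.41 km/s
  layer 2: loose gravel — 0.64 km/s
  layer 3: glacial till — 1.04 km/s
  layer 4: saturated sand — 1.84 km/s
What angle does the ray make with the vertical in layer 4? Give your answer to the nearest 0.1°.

56.4°

Ray parameter p = sin 10.7° / 0.41 = 4.5285e-01 s/km.
sin θ_4 = p·V_4 = 4.5285e-01 × 1.84 = 0.8332.
θ_4 = arcsin 0.8332 = 56.43°.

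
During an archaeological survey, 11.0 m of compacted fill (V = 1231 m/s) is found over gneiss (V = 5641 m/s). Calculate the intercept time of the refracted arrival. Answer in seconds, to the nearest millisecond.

θ_c = arcsin(V₁/V₂) = arcsin(1231/5641) = 12.60°; cos θ_c = 0.9759.
tᵢ = 2h·cos θ_c / V₁ = 2·11.0·0.9759 / 1231 = 0.01744 s.

0.017 s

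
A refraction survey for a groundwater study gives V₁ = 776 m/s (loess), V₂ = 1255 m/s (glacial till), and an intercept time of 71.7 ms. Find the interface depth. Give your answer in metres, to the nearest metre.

θ_c = arcsin(776/1255) = 38.19°; cos θ_c = 0.7859.
tᵢ = 2h cos θ_c/V₁ ⇒ h = tᵢ·V₁/(2 cos θ_c) = 0.0717·776/(2·0.7859) = 35.40 m.

35 m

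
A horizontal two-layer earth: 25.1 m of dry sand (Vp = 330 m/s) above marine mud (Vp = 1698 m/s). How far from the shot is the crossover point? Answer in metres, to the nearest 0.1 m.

61.1 m

x_cross = 2h·√((V₂+V₁)/(V₂−V₁)).
(V₂+V₁)/(V₂−V₁) = (1698+330)/(1698−330) = 1.4825; √ = 1.2176.
x_cross = 2·25.1·1.2176 = 61.12 m.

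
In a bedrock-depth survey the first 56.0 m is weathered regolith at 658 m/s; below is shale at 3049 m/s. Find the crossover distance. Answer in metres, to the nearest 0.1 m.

θ_c = arcsin(658/3049) = 12.46°, so cos θ_c = 0.9764 and tᵢ = 2h cos θ_c/V₁ = 0.1662 s.
At crossover x/V₁ = x/V₂ + tᵢ ⇒ x = tᵢ/(1/V₁ − 1/V₂) = 0.16620/(1.5198e-03 − 3.2798e-04) = 139.46 m.

139.5 m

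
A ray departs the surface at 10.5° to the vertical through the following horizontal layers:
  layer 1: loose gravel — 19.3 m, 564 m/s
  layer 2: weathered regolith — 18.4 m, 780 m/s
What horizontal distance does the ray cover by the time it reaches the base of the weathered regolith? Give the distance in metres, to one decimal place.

8.4 m

Apply Snell's law at each interface; in layer i the horizontal offset is hᵢ·tan θᵢ.
Layer 1: θ = 10.50°; offset = 19.3·tan 10.50° = 3.577 m.
Layer 2: sin θ = 780·sin 10.5°/564 = 0.2520, θ = 14.60°; offset = 18.4·tan 14.60° = 4.792 m.
Σ offsets = 8.369 m.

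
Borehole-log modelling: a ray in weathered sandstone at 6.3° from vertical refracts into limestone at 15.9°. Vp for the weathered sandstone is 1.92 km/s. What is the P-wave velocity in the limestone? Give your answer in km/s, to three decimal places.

4.793 km/s

Snell's law: sin 6.3°/V₁ = sin 15.9°/V₂.
V₂ = V₁·sin 15.9°/sin 6.3° = 1.92 × 2.4966 = 4.793 km/s.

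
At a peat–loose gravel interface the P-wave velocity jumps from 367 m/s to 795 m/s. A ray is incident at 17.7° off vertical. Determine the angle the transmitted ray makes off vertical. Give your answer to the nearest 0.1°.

sin θ₁/V₁ = sin θ₂/V₂ ⇒ sin θ₂ = 795·sin 17.7°/367 = 795·0.3040/367 = 0.6586.
θ₂ = arcsin 0.6586 = 41.19° from the normal.

41.2°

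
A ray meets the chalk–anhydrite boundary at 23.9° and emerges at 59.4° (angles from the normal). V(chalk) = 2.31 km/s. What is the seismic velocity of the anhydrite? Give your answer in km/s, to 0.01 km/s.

4.91 km/s

sin 23.9° = 0.4051; sin 59.4° = 0.8607.
V₂ = V₁·(sin θ₂/sin θ₁) = 2.31·(0.8607/0.4051) = 4.91 km/s.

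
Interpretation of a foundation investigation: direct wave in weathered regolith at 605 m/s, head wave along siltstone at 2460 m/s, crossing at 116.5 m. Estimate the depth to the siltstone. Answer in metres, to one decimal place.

45.3 m

h = (x_cross/2)·√((V₂−V₁)/(V₂+V₁)).
(V₂−V₁)/(V₂+V₁) = (2460−605)/(2460+605) = 0.6052; √ = 0.7780.
h = (116.5/2)·0.7780 = 45.32 m.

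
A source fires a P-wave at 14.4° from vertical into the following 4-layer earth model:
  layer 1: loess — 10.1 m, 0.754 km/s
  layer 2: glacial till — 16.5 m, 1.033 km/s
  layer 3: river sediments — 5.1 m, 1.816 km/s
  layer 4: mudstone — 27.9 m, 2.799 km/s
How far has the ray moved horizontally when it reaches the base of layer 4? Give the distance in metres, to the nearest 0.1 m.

79.4 m

Ray parameter p = sin 14.4° / 0.754 km/s = 3.2983e-01 s/km.
Layer 1: θ = 14.40°; offset = 10.1·tan 14.40° = 2.593 m.
Layer 2: sin θ = p·1.033 = 0.3407 → θ = 19.92°; offset = 16.5·tan 19.92° = 5.980 m.
Layer 3: sin θ = p·1.816 = 0.5990 → θ = 36.80°; offset = 5.1·tan 36.80° = 3.815 m.
Layer 4: sin θ = p·2.799 = 0.9232 → θ = 67.40°; offset = 27.9·tan 67.40° = 67.014 m.
Σ offsets = 79.402 m.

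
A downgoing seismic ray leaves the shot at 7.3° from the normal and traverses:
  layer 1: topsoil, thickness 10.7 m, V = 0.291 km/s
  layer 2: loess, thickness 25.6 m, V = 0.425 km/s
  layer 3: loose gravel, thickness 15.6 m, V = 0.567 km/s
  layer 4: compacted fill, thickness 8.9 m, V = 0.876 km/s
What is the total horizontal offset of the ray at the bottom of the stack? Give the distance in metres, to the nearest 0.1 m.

13.9 m

Ray parameter p = sin 7.3° / 0.291 km/s = 4.3665e-01 s/km.
Layer 1: θ = 7.30°; offset = 10.7·tan 7.30° = 1.371 m.
Layer 2: sin θ = p·0.425 = 0.1856 → θ = 10.69°; offset = 25.6·tan 10.69° = 4.835 m.
Layer 3: sin θ = p·0.567 = 0.2476 → θ = 14.33°; offset = 15.6·tan 14.33° = 3.986 m.
Layer 4: sin θ = p·0.876 = 0.3825 → θ = 22.49°; offset = 8.9·tan 22.49° = 3.684 m.
Σ offsets = 13.876 m.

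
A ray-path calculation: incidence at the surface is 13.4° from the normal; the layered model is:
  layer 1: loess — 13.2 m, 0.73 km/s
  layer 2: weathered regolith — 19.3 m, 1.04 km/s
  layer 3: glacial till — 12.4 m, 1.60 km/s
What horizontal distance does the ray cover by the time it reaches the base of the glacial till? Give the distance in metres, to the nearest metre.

17 m

p = sin θ₁/V₁ = sin 13.4°/0.73 = 3.1746e-01 s/km is conserved through the stack.
Layer 1: θ = 13.40°; offset = 13.2·tan 13.40° = 3.145 m.
Layer 2: sin θ = p·1.04 = 0.3302 → θ = 19.28°; offset = 19.3·tan 19.28° = 6.751 m.
Layer 3: sin θ = p·1.60 = 0.5079 → θ = 30.53°; offset = 12.4·tan 30.53° = 7.312 m.
Σ offsets = 17.207 m.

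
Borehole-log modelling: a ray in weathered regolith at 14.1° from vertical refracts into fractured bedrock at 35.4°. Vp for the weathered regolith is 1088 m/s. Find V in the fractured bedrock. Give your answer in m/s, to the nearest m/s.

Snell's law: sin 14.1°/V₁ = sin 35.4°/V₂.
V₂ = V₁·sin 35.4°/sin 14.1° = 1088 × 2.3779 = 2587.11 m/s.

2587 m/s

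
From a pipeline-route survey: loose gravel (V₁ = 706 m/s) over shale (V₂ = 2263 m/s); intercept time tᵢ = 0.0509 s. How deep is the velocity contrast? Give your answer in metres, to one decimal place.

18.9 m

h = tᵢ·V₁·V₂ / (2·√(V₂²−V₁²)).
√(V₂²−V₁²) = √(2263² − 706²) = 2150.1 m/s.
h = 0.0509 s × 706 × 2263 / (2 × 2150.1) = 18.91 m.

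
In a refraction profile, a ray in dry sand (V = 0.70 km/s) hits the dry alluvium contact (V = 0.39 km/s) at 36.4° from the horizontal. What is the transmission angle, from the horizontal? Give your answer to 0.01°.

Convert to the normal: θ₁ = 90° − 36.4° = 53.6°.
Snell's law: sin θ₂ = (V₂/V₁)·sin θ₁ = (0.39/0.70)·sin 53.6° = 0.4484.
θ₂ = arcsin 0.4484 = 26.64° from the normal.
From the interface: 90° − 26.64° = 63.36°.

63.36°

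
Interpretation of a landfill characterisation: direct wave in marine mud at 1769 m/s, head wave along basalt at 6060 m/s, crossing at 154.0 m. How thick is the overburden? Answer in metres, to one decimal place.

57.0 m

h = (x_cross/2)·√((V₂−V₁)/(V₂+V₁)).
(V₂−V₁)/(V₂+V₁) = (6060−1769)/(6060+1769) = 0.5481; √ = 0.7403.
h = (154.0/2)·0.7403 = 57.01 m.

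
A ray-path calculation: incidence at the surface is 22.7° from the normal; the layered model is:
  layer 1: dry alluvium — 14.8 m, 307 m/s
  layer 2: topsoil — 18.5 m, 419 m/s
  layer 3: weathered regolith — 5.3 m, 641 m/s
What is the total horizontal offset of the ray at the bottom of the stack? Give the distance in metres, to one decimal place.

24.9 m

p = sin θ₁/V₁ = sin 22.7°/307 = 1.2570e-03 s/m is conserved through the stack.
Layer 1: θ = 22.70°; offset = 14.8·tan 22.70° = 6.191 m.
Layer 2: sin θ = p·419 = 0.5267 → θ = 31.78°; offset = 18.5·tan 31.78° = 11.463 m.
Layer 3: sin θ = p·641 = 0.8058 → θ = 53.68°; offset = 5.3·tan 53.68° = 7.211 m.
Summing the layer offsets gives 24.864 m.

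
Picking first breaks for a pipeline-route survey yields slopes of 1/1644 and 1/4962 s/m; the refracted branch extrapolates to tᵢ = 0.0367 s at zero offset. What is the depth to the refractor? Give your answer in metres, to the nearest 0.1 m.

32.0 m

θ_c = arcsin(1644/4962) = 19.35°; cos θ_c = 0.9435.
tᵢ = 2h cos θ_c/V₁ ⇒ h = tᵢ·V₁/(2 cos θ_c) = 0.0367·1644/(2·0.9435) = 31.97 m.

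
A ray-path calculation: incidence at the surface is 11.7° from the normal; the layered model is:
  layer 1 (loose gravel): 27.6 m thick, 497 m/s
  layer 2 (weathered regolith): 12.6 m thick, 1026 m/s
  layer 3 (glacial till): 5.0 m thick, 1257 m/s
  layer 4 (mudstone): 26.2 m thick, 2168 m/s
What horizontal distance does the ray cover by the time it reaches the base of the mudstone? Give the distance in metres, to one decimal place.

64.2 m

Apply Snell's law at each interface; in layer i the horizontal offset is hᵢ·tan θᵢ.
Layer 1: θ = 11.70°; offset = 27.6·tan 11.70° = 5.716 m.
Layer 2: sin θ = 1026·sin 11.7°/497 = 0.4186, θ = 24.75°; offset = 12.6·tan 24.75° = 5.808 m.
Layer 3: sin θ = 1257·sin 11.7°/497 = 0.5129, θ = 30.86°; offset = 5.0·tan 30.86° = 2.987 m.
Layer 4: sin θ = 2168·sin 11.7°/497 = 0.8846, θ = 62.20°; offset = 26.2·tan 62.20° = 49.696 m.
Total horizontal offset = 64.207 m.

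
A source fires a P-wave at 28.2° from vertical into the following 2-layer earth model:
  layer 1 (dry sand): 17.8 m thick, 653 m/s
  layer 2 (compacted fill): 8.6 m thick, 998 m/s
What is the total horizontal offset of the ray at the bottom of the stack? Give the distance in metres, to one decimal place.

18.5 m

Ray parameter p = sin 28.2° / 653 m/s = 7.2366e-04 s/m.
Layer 1: θ = 28.20°; offset = 17.8·tan 28.20° = 9.544 m.
Layer 2: sin θ = p·998 = 0.7222 → θ = 46.24°; offset = 8.6·tan 46.24° = 8.980 m.
Summing the layer offsets gives 18.524 m.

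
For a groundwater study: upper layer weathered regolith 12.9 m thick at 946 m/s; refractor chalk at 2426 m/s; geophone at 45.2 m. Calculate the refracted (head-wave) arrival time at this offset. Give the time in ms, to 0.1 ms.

43.7 ms

θ_c = arcsin(V₁/V₂) = arcsin(946/2426) = 22.95°, cos θ_c = 0.9208.
Intercept time tᵢ = 2h cos θ_c / V₁ = 2·12.9·0.9208/946 = 0.02511 s.
t = x/V₂ + tᵢ = 45.2/2426 + 0.02511 = 0.04375 s.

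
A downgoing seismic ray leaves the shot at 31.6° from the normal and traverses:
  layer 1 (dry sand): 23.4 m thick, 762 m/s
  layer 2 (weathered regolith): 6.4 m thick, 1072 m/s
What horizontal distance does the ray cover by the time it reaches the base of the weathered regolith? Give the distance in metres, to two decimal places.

21.38 m

Ray parameter p = sin 31.6° / 762 m/s = 6.8765e-04 s/m.
Layer 1: θ = 31.60°; offset = 23.4·tan 31.60° = 14.3958 m.
Layer 2: sin θ = p·1072 = 0.7372 → θ = 47.49°; offset = 6.4·tan 47.49° = 6.9819 m.
Total horizontal offset = 21.3776 m.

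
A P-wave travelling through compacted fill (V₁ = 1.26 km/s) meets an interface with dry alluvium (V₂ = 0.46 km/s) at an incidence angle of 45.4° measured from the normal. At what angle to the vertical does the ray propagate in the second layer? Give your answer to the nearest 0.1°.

Snell's law: sin θ₂ = (V₂/V₁)·sin θ₁ = (0.46/1.26)·sin 45.4° = 0.2599.
θ₂ = sin⁻¹(0.2599) = 15.07° (from vertical).

15.1°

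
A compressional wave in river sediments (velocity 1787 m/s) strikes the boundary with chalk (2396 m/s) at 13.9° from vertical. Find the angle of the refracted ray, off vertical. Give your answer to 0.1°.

18.8°

sin θ₁/V₁ = sin θ₂/V₂ ⇒ sin θ₂ = 2396·sin 13.9°/1787 = 2396·0.2402/1787 = 0.3221.
θ₂ = arcsin 0.3221 = 18.79° from the normal.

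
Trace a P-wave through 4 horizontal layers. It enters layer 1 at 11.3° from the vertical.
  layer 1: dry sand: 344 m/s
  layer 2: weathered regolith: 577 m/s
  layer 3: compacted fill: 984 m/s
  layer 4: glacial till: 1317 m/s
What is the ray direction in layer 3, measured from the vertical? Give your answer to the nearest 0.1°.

34.1°

Ray parameter p = sin 11.3° / 344 = 5.6961e-04 s/m.
sin θ_3 = p·V_3 = 5.6961e-04 × 984 = 0.5605.
θ_3 = 34.09° from the vertical.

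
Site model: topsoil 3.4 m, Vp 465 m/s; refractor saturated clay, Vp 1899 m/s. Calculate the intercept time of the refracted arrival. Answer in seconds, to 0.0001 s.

θ_c = arcsin(V₁/V₂) = arcsin(465/1899) = 14.17°; cos θ_c = 0.9696.
tᵢ = 2h·cos θ_c / V₁ = 2·3.4·0.9696 / 465 = 0.01418 s.

0.0142 s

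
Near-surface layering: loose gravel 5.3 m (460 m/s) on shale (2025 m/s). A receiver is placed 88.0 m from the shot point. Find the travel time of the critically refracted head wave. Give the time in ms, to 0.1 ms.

t = x/V₂ + 2h·√(V₂²−V₁²)/(V₁V₂).
√(V₂²−V₁²) = √(2025²−460²) = 1972.1 m/s; delay term = 2·5.3·1972.1/(460·2025) = 0.02244 s.
t = 88.0/2025 + 0.02244 = 0.06590 s.

65.9 ms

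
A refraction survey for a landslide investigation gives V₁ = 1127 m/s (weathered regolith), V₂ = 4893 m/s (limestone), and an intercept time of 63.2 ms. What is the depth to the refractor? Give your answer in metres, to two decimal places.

36.60 m

h = tᵢ·V₁·V₂ / (2·√(V₂²−V₁²)).
√(V₂²−V₁²) = √(4893² − 1127²) = 4761.4 m/s.
h = 0.0632 s × 1127 × 4893 / (2 × 4761.4) = 36.60 m.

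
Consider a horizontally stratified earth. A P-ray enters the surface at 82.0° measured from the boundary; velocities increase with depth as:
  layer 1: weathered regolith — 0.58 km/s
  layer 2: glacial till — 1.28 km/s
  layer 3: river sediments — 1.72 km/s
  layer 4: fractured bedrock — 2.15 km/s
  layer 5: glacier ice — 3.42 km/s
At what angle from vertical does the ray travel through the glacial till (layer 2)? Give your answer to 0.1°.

17.9°

From the normal: θ₁ = 90° − 82.0° = 8.0°.
Ray parameter p = sin 8.0° / 0.58 = 2.3995e-01 s/km.
sin θ_2 = p·V_2 = 2.3995e-01 × 1.28 = 0.3071.
θ_2 = 17.89° from the vertical.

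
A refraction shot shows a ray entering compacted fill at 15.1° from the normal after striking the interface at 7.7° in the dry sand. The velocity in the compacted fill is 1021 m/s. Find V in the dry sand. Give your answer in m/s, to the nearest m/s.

525 m/s

sin 7.7° = 0.1340; sin 15.1° = 0.2605.
V₁ = V₂·(sin θ₁/sin θ₂) = 1021·(0.1340/0.2605) = 525.13 m/s.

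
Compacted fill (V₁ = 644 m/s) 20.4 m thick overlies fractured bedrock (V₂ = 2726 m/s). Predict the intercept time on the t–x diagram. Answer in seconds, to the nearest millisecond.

tᵢ = 2h·√(V₂²−V₁²)/(V₁V₂).
√(V₂²−V₁²) = √(2726²−644²) = 2648.8 m/s.
tᵢ = 2·20.4·2648.8/(644·2726) = 0.06156 s.

0.062 s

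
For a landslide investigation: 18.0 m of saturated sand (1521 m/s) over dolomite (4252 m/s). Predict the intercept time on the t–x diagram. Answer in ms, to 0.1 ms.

θ_c = arcsin(V₁/V₂) = arcsin(1521/4252) = 20.96°; cos θ_c = 0.9338.
tᵢ = 2h·cos θ_c / V₁ = 2·18.0·0.9338 / 1521 = 0.02210 s.

22.1 ms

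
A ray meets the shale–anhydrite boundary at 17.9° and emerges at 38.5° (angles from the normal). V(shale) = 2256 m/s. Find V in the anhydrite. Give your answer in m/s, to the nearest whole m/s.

4569 m/s

Snell's law: sin 17.9°/V₁ = sin 38.5°/V₂.
V₂ = V₁·sin 38.5°/sin 17.9° = 2256 × 2.0254 = 4569.26 m/s.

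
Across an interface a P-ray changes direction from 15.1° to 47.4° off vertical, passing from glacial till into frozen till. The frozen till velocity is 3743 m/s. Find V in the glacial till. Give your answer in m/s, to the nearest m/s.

1325 m/s

sin 15.1° = 0.2605; sin 47.4° = 0.7361.
V₁ = V₂·(sin θ₁/sin θ₂) = 3743·(0.2605/0.7361) = 1324.65 m/s.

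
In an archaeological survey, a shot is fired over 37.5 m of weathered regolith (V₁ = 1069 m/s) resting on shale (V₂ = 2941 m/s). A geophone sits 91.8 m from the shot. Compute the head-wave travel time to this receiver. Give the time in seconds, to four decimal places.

θ_c = arcsin(V₁/V₂) = arcsin(1069/2941) = 21.31°, cos θ_c = 0.9316.
Intercept time tᵢ = 2h cos θ_c / V₁ = 2·37.5·0.9316/1069 = 0.06536 s.
t = x/V₂ + tᵢ = 91.8/2941 + 0.06536 = 0.09657 s.

0.0966 s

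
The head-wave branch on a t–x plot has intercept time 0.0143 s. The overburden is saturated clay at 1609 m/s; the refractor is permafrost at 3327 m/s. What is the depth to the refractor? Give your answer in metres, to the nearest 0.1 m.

13.1 m

h = tᵢ·V₁·V₂ / (2·√(V₂²−V₁²)).
√(V₂²−V₁²) = √(3327² − 1609²) = 2912.1 m/s.
h = 0.0143 s × 1609 × 3327 / (2 × 2912.1) = 13.14 m.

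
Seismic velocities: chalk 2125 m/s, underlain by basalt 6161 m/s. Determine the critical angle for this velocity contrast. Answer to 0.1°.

20.2°

At critical incidence the refracted ray runs along the interface (θ₂ = 90°), so sin θ_c = V₁/V₂.
θ_c = arcsin(2125/6161) = arcsin 0.3449 = 20.18°.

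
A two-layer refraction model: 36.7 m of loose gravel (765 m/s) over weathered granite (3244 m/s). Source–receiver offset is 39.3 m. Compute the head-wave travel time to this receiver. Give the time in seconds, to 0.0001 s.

0.1054 s

θ_c = arcsin(V₁/V₂) = arcsin(765/3244) = 13.64°, cos θ_c = 0.9718.
Intercept time tᵢ = 2h cos θ_c / V₁ = 2·36.7·0.9718/765 = 0.09324 s.
t = x/V₂ + tᵢ = 39.3/3244 + 0.09324 = 0.10536 s.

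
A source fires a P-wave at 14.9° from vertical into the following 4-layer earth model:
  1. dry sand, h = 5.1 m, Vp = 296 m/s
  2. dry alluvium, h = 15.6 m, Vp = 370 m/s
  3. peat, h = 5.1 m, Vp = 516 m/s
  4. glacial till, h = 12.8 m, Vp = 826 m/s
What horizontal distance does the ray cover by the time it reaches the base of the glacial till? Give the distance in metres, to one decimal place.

Ray parameter p = sin 14.9° / 296 m/s = 8.6869e-04 s/m.
Layer 1: θ = 14.90°; offset = 5.1·tan 14.90° = 1.357 m.
Layer 2: sin θ = p·370 = 0.3214 → θ = 18.75°; offset = 15.6·tan 18.75° = 5.295 m.
Layer 3: sin θ = p·516 = 0.4482 → θ = 26.63°; offset = 5.1·tan 26.63° = 2.557 m.
Layer 4: sin θ = p·826 = 0.7175 → θ = 45.85°; offset = 12.8·tan 45.85° = 13.186 m.
Summing the layer offsets gives 22.396 m.

22.4 m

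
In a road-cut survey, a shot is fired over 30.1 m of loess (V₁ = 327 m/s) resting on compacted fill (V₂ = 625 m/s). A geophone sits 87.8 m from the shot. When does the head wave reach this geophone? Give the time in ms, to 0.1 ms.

t = x/V₂ + 2h·√(V₂²−V₁²)/(V₁V₂).
√(V₂²−V₁²) = √(625²−327²) = 532.6 m/s; delay term = 2·30.1·532.6/(327·625) = 0.15689 s.
t = 87.8/625 + 0.15689 = 0.29737 s.

297.4 ms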